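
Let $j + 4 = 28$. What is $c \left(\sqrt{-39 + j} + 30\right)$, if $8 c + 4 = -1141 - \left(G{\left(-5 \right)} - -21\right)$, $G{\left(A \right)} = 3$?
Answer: $- \frac{17535}{4} - \frac{1169 i \sqrt{15}}{8} \approx -4383.8 - 565.94 i$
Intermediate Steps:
$j = 24$ ($j = -4 + 28 = 24$)
$c = - \frac{1169}{8}$ ($c = - \frac{1}{2} + \frac{-1141 - \left(3 - -21\right)}{8} = - \frac{1}{2} + \frac{-1141 - \left(3 + 21\right)}{8} = - \frac{1}{2} + \frac{-1141 - 24}{8} = - \frac{1}{2} + \frac{1}{8} \left(-1165\right) = - \frac{1}{2} - \frac{1165}{8} = - \frac{1169}{8} \approx -146.13$)
$c \left(\sqrt{-39 + j} + 30\right) = - \frac{1169 \left(\sqrt{-39 + 24} + 30\right)}{8} = - \frac{1169 \left(\sqrt{-15} + 30\right)}{8} = - \frac{1169 \left(i \sqrt{15} + 30\right)}{8} = - \frac{1169 \left(30 + i \sqrt{15}\right)}{8} = - \frac{17535}{4} - \frac{1169 i \sqrt{15}}{8}$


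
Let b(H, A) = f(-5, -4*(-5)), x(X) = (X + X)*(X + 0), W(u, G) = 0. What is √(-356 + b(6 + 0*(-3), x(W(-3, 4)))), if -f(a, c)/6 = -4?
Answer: 2*I*√83 ≈ 18.221*I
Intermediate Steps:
f(a, c) = 24 (f(a, c) = -6*(-4) = 24)
x(X) = 2*X² (x(X) = (2*X)*X = 2*X²)
b(H, A) = 24
√(-356 + b(6 + 0*(-3), x(W(-3, 4)))) = √(-356 + 24) = √(-332) = 2*I*√83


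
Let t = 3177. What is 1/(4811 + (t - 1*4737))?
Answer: 1/3251 ≈ 0.00030760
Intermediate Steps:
1/(4811 + (t - 1*4737)) = 1/(4811 + (3177 - 1*4737)) = 1/(4811 + (3177 - 4737)) = 1/(4811 - 1560) = 1/3251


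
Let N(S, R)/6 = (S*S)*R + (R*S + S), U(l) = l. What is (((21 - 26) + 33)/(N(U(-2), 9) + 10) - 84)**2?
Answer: 19695844/2809 ≈ 7011.7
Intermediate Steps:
N(S, R) = 6*S + 6*R*S + 6*R*S**2 (N(S, R) = 6*((S*S)*R + (R*S + S)) = 6*(S**2*R + (S + R*S)) = 6*(R*S**2 + (S + R*S)) = 6*(S + R*S + R*S**2) = 6*S + 6*R*S + 6*R*S**2)
(((21 - 26) + 33)/(N(U(-2), 9) + 10) - 84)**2 = (((21 - 26) + 33)/(6*(-2)*(1 + 9 + 9*(-2)) + 10) - 84)**2 = ((-5 + 33)/(6*(-2)*(1 + 9 - 18) + 10) - 84)**2 = (28/(6*(-2)*(-8) + 10) - 84)**2 = (28/(96 + 10) - 84)**2 = (28/106 - 84)**2 = (28*(1/106) - 84)**2 = (14/53 - 84)**2 = (-4438/53)**2 = 19695844/2809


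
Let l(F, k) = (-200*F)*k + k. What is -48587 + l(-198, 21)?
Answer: 783034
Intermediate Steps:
l(F, k) = k - 200*F*k (l(F, k) = -200*F*k + k = k - 200*F*k)
-48587 + l(-198, 21) = -48587 + 21*(1 - 200*(-198)) = -48587 + 21*(1 + 39600) = -48587 + 21*39601 = -48587 + 831621 = 783034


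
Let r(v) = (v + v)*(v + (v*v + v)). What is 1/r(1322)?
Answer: 1/4627867232 ≈ 2.1608e-10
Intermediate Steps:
r(v) = 2*v*(v² + 2*v) (r(v) = (2*v)*(v + (v² + v)) = (2*v)*(v + (v + v²)) = (2*v)*(v² + 2*v) = 2*v*(v² + 2*v))
1/r(1322) = 1/(2*1322²*(2 + 1322)) = 1/(2*1747684*1324) = 1/4627867232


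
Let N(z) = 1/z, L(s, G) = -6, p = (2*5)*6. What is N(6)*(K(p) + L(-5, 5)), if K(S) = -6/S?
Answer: -61/60 ≈ -1.0167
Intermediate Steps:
p = 60 (p = 10*6 = 60)
N(6)*(K(p) + L(-5, 5)) = (-6/60 - 6)/6 = (-6*1/60 - 6)/6 = (-⅒ - 6)/6 = (⅙)*(-61/10) = -61/60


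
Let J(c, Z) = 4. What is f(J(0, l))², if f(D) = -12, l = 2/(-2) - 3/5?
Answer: 144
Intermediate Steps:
l = -8/5 (l = 2*(-½) - 3*⅕ = -1 - ⅗ = -8/5 ≈ -1.6000)
f(J(0, l))² = (-12)² = 144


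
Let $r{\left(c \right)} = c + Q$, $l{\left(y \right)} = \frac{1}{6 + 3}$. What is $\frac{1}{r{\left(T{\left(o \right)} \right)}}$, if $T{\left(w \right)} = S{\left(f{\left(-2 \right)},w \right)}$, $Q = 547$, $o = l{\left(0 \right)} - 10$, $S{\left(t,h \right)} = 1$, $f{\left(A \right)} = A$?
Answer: $\frac{1}{548} \approx 0.0018248$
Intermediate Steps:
$l{\left(y \right)} = \frac{1}{9}$
$o = - \frac{89}{9}$ ($o = \frac{1}{9} - 10 = - \frac{89}{9} \approx -9.8889$)
$T{\left(w \right)} = 1$
$r{\left(c \right)} = 547 + c$ ($r{\left(c \right)} = c + 547 = 547 + c$)
$\frac{1}{r{\left(T{\left(o \right)} \right)}} = \frac{1}{547 + 1} = \frac{1}{548}$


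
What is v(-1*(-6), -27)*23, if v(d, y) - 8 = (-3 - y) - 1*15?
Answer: 391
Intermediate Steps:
v(d, y) = -10 - y (v(d, y) = 8 + ((-3 - y) - 1*15) = 8 + ((-3 - y) - 15) = 8 + (-18 - y) = -10 - y)
v(-1*(-6), -27)*23 = (-10 - 1*(-27))*23 = (-10 + 27)*23 = 17*23 = 391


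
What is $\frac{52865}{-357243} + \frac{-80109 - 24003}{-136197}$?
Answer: $\frac{3332580979}{5406158319} \approx 0.61644$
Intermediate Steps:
$\frac{52865}{-357243} + \frac{-80109 - 24003}{-136197} = 52865 \left(- \frac{1}{357243}\right) + \left(-80109 - 24003\right) \left(- \frac{1}{136197}\right) = - \frac{52865}{357243} - - \frac{11568}{15133} = - \frac{52865}{357243} + \frac{11568}{15133} = \frac{3332580979}{5406158319}$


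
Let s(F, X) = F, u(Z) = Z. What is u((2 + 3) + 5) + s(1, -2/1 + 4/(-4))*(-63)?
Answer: -53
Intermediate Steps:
u((2 + 3) + 5) + s(1, -2/1 + 4/(-4))*(-63) = ((2 + 3) + 5) + 1*(-63) = (5 + 5) - 63 = 10 - 63 = -53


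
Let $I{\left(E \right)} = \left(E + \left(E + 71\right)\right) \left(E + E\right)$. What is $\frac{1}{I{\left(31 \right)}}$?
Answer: $\frac{1}{8246} \approx 0.00012127$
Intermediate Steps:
$I{\left(E \right)} = 2 E \left(71 + 2 E\right)$ ($I{\left(E \right)} = \left(E + \left(71 + E\right)\right) 2 E = \left(71 + 2 E\right) 2 E = 2 E \left(71 + 2 E\right)$)
$\frac{1}{I{\left(31 \right)}} = \frac{1}{2 \cdot 31 \left(71 + 2 \cdot 31\right)} = \frac{1}{2 \cdot 31 \left(71 + 62\right)} = \frac{1}{2 \cdot 31 \cdot 133} = \frac{1}{8246}$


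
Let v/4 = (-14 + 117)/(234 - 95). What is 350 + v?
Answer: 49062/139 ≈ 352.96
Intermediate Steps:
v = 412/139 (v = 4*((-14 + 117)/(234 - 95)) = 4*(103/139) = 412/139 ≈ 2.9640)
350 + v = 350 + 412/139 = 49062/139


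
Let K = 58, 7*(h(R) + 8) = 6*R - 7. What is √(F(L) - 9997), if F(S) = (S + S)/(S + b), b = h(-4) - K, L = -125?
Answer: I*√129904387/114 ≈ 99.979*I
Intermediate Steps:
h(R) = -9 + 6*R/7 (h(R) = -8 + (6*R - 7)/7 = -8 + (-7 + 6*R)/7 = -8 + (-1 + 6*R/7) = -9 + 6*R/7)
b = -493/7 (b = (-9 + (6/7)*(-4)) - 1*58 = (-9 - 24/7) - 58 = -87/7 - 58 = -493/7 ≈ -70.429)
F(S) = 2*S/(-493/7 + S) (F(S) = (S + S)/(S - 493/7) = (2*S)/(-493/7 + S) = 2*S/(-493/7 + S))
√(F(L) - 9997) = √(14*(-125)/(-493 + 7*(-125)) - 9997) = √(14*(-125)/(-493 - 875) - 9997) = √(14*(-125)/(-1368) - 9997) = √(14*(-125)*(-1/1368) - 9997) = √(875/684 - 9997) = √(-6837073/684) = I*√129904387/114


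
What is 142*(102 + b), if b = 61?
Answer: 23146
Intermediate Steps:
142*(102 + b) = 142*(102 + 61) = 142*163 = 23146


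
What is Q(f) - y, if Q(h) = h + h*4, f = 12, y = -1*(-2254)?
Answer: -2194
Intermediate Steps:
y = 2254
Q(h) = 5*h (Q(h) = h + 4*h = 5*h)
Q(f) - y = 5*12 - 1*2254 = 60 - 2254 = -2194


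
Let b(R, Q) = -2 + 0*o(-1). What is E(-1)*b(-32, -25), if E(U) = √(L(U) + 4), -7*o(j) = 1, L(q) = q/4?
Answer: -√15 ≈ -3.8730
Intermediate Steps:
L(q) = q/4 (L(q) = q*(¼) = q/4)
o(j) = -⅐ (o(j) = -⅐*1 = -⅐)
b(R, Q) = -2 (b(R, Q) = -2 + 0*(-⅐) = -2 + 0 = -2)
E(U) = √(4 + U/4) (E(U) = √(U/4 + 4) = √(4 + U/4))
E(-1)*b(-32, -25) = (√(16 - 1)/2)*(-2) = (√15/2)*(-2) = -√15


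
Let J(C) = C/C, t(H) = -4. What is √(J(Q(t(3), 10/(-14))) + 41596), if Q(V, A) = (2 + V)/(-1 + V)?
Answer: √41597 ≈ 203.95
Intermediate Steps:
Q(V, A) = (2 + V)/(-1 + V)
J(C) = 1
√(J(Q(t(3), 10/(-14))) + 41596) = √(1 + 41596) = √41597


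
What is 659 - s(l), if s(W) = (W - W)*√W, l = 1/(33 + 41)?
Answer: 659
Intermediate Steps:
l = 1/74 ≈ 0.013514
s(W) = 0 (s(W) = 0*√W = 0)
659 - s(l) = 659 - 1*0 = 659 + 0 = 659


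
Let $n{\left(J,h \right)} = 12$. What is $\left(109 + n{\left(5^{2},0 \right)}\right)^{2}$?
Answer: $14641$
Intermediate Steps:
$\left(109 + n{\left(5^{2},0 \right)}\right)^{2} = \left(109 + 12\right)^{2} = 121^{2} = 14641$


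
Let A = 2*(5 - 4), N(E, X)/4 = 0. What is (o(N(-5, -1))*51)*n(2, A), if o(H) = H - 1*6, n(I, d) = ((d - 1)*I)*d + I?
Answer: -1836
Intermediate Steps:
N(E, X) = 0 (N(E, X) = 4*0 = 0)
A = 2 (A = 2*1 = 2)
n(I, d) = I + I*d*(-1 + d) (n(I, d) = ((-1 + d)*I)*d + I = (I*(-1 + d))*d + I = I*d*(-1 + d) + I = I + I*d*(-1 + d))
o(H) = -6 + H (o(H) = H - 6 = -6 + H)
(o(N(-5, -1))*51)*n(2, A) = ((-6 + 0)*51)*(2*(1 + 2² - 1*2)) = (-6*51)*(2*(1 + 4 - 2)) = -612*3 = -306*6 = -1836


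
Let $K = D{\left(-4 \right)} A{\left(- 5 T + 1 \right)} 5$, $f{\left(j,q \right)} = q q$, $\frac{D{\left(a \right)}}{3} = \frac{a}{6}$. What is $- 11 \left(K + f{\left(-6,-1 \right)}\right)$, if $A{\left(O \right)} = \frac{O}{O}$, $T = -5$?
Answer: $99$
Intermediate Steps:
$D{\left(a \right)} = \frac{a}{2}$ ($D{\left(a \right)} = 3 \frac{a}{6} = \frac{a}{2}$)
$f{\left(j,q \right)} = q^{2}$
$A{\left(O \right)} = 1$
$K = -10$ ($K = \frac{1}{2} \left(-4\right) 1 \cdot 5 = \left(-2\right) 1 \cdot 5 = \left(-2\right) 5 = -10$)
$- 11 \left(K + f{\left(-6,-1 \right)}\right) = - 11 \left(-10 + \left(-1\right)^{2}\right) = - 11 \left(-10 + 1\right) = \left(-11\right) \left(-9\right) = 99$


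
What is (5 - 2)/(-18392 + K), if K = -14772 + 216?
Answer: -3/32948 ≈ -9.1053e-5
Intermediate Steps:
K = -14556
(5 - 2)/(-18392 + K) = (5 - 2)/(-18392 - 14556) = 3/(-32948) = -1/32948*3 = -3/32948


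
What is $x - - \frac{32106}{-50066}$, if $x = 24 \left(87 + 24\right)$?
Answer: $\frac{66671859}{25033} \approx 2663.4$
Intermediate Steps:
$x = 2664$ ($x = 24 \cdot 111 = 2664$)
$x - - \frac{32106}{-50066} = 2664 - - \frac{32106}{-50066} = 2664 - \left(-32106\right) \left(- \frac{1}{50066}\right) = 2664 - \frac{16053}{25033} = \frac{66671859}{25033}$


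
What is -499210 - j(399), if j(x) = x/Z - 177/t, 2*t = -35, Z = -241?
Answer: -4210907699/8435 ≈ -4.9922e+5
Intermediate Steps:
t = -35/2 (t = (½)*(-35) = -35/2 ≈ -17.500)
j(x) = 354/35 - x/241 (j(x) = x/(-241) - 177/(-35/2) = x*(-1/241) - 177*(-2/35) = -x/241 + 354/35 = 354/35 - x/241)
-499210 - j(399) = -499210 - (354/35 - 1/241*399) = -499210 - (354/35 - 399/241) = -499210 - 1*71349/8435 = -499210 - 71349/8435 = -4210907699/8435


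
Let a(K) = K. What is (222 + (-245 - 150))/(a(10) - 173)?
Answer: 173/163 ≈ 1.0613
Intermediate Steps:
(222 + (-245 - 150))/(a(10) - 173) = (222 + (-245 - 150))/(10 - 173) = (222 - 395)/(-163) = -173*(-1/163) = 173/163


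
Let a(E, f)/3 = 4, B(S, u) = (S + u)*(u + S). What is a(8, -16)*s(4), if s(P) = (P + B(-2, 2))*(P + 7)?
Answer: 528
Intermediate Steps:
B(S, u) = (S + u)² (B(S, u) = (S + u)*(S + u) = (S + u)²)
a(E, f) = 12 (a(E, f) = 3*4 = 12)
s(P) = P*(7 + P) (s(P) = (P + (-2 + 2)²)*(P + 7) = (P + 0²)*(7 + P) = (P + 0)*(7 + P) = P*(7 + P))
a(8, -16)*s(4) = 12*(4*(7 + 4)) = 12*(4*11) = 12*44 = 528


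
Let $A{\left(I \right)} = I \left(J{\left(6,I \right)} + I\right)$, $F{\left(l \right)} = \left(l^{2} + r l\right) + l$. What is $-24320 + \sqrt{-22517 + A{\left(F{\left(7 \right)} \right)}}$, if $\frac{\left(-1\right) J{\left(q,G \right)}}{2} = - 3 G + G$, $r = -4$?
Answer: $-24320 + i \sqrt{18597} \approx -24320.0 + 136.37 i$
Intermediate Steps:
$J{\left(q,G \right)} = 4 G$ ($J{\left(q,G \right)} = - 2 \left(- 3 G + G\right) = - 2 \left(- 2 G\right) = 4 G$)
$F{\left(l \right)} = l^{2} - 3 l$ ($F{\left(l \right)} = \left(l^{2} - 4 l\right) + l = l^{2} - 3 l$)
$A{\left(I \right)} = 5 I^{2}$ ($A{\left(I \right)} = I \left(4 I + I\right) = I 5 I = 5 I^{2}$)
$-24320 + \sqrt{-22517 + A{\left(F{\left(7 \right)} \right)}} = -24320 + \sqrt{-22517 + 5 \left(7 \left(-3 + 7\right)\right)^{2}} = -24320 + \sqrt{-22517 + 5 \left(7 \cdot 4\right)^{2}} = -24320 + \sqrt{-22517 + 5 \cdot 28^{2}} = -24320 + \sqrt{-22517 + 5 \cdot 784} = -24320 + \sqrt{-22517 + 3920} = -24320 + \sqrt{-18597} = -24320 + i \sqrt{18597}$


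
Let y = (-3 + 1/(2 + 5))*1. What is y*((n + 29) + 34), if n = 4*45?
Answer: -4860/7 ≈ -694.29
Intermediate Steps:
y = -20/7 (y = (-3 + 1/7)*1 = (-3 + ⅐)*1 = -20/7*1 = -20/7 ≈ -2.8571)
n = 180
y*((n + 29) + 34) = -20*((180 + 29) + 34)/7 = -20*(209 + 34)/7 = -20/7*243 = -4860/7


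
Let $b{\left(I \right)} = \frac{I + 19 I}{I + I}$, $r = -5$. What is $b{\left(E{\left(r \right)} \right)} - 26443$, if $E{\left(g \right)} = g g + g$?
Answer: $-26433$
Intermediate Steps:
$E{\left(g \right)} = g + g^{2}$ ($E{\left(g \right)} = g^{2} + g = g + g^{2}$)
$b{\left(I \right)} = 10$ ($b{\left(I \right)} = \frac{20 I}{2 I} = 20 I \frac{1}{2 I} = 10$)
$b{\left(E{\left(r \right)} \right)} - 26443 = 10 - 26443 = -26433$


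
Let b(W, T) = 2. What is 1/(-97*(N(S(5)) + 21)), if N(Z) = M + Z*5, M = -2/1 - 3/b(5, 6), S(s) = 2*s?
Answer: -2/13095 ≈ -0.00015273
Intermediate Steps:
M = -7/2 (M = -2/1 - 3/2 = -2*1 - 3*1/2 = -2 - 3/2 = -7/2 ≈ -3.5000)
N(Z) = -7/2 + 5*Z (N(Z) = -7/2 + Z*5 = -7/2 + 5*Z)
1/(-97*(N(S(5)) + 21)) = 1/(-97*((-7/2 + 5*(2*5)) + 21)) = 1/(-97*((-7/2 + 5*10) + 21)) = 1/(-97*((-7/2 + 50) + 21)) = 1/(-97*(93/2 + 21)) = 1/(-97*135/2) = 1/(-13095/2) = -2/13095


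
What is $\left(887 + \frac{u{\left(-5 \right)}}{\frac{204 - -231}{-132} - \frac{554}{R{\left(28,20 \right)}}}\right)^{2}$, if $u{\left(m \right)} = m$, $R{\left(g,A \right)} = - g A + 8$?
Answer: $\frac{9569513332369}{12103441} \approx 7.9064 \cdot 10^{5}$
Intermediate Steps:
$R{\left(g,A \right)} = 8 - A g$ ($R{\left(g,A \right)} = - A g + 8 = 8 - A g$)
$\left(887 + \frac{u{\left(-5 \right)}}{\frac{204 - -231}{-132} - \frac{554}{R{\left(28,20 \right)}}}\right)^{2} = \left(887 - \frac{5}{\frac{204 - -231}{-132} - \frac{554}{8 - 20 \cdot 28}}\right)^{2} = \left(887 - \frac{5}{\left(204 + 231\right) \left(- \frac{1}{132}\right) - \frac{554}{8 - 560}}\right)^{2} = \left(887 - \frac{5}{435 \left(- \frac{1}{132}\right) - \frac{554}{-552}}\right)^{2} = \left(887 - \frac{5}{- \frac{145}{44} - - \frac{277}{276}}\right)^{2} = \left(887 - \frac{5}{- \frac{145}{44} + \frac{277}{276}}\right)^{2} = \left(887 - \frac{5}{- \frac{3479}{1518}}\right)^{2} = \left(887 - - \frac{7590}{3479}\right)^{2} = \left(887 + \frac{7590}{3479}\right)^{2} = \left(\frac{3093463}{3479}\right)^{2} = \frac{9569513332369}{12103441}$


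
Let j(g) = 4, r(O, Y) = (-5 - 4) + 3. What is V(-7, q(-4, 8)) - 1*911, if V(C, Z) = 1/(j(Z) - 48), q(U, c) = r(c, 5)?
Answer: -40085/44 ≈ -911.02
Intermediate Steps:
r(O, Y) = -6 (r(O, Y) = -9 + 3 = -6)
q(U, c) = -6
V(C, Z) = -1/44 (V(C, Z) = 1/(4 - 48) = 1/(-44) = -1/44)
V(-7, q(-4, 8)) - 1*911 = -1/44 - 1*911 = -1/44 - 911 = -40085/44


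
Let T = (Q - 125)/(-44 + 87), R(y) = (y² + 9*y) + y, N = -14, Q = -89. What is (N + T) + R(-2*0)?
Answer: -816/43 ≈ -18.977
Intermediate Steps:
R(y) = y² + 10*y
T = -214/43 (T = (-89 - 125)/(-44 + 87) = -214/43 ≈ -4.9767)
(N + T) + R(-2*0) = (-14 - 214/43) + (-2*0)*(10 - 2*0) = -816/43 + 0*(10 + 0) = -816/43 + 0*10 = -816/43 + 0 = -816/43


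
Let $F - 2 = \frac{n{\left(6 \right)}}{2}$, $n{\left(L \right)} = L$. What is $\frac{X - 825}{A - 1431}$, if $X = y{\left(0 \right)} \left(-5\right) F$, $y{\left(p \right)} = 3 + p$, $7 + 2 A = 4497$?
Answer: $- \frac{450}{407} \approx -1.1057$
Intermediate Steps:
$A = 2245$ ($A = - \frac{7}{2} + \frac{1}{2} \cdot 4497 = - \frac{7}{2} + \frac{4497}{2} = 2245$)
$F = 5$ ($F = 2 + \frac{6}{2} = 2 + 6 \cdot \frac{1}{2} = 2 + 3 = 5$)
$X = -75$ ($X = \left(3 + 0\right) \left(-5\right) 5 = 3 \left(-5\right) 5 = \left(-15\right) 5 = -75$)
$\frac{X - 825}{A - 1431} = \frac{-75 - 825}{2245 - 1431} = - \frac{900}{814} = \left(-900\right) \frac{1}{814} = - \frac{450}{407}$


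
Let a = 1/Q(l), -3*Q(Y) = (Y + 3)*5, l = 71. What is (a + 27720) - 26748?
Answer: 359637/370 ≈ 971.99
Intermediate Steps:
Q(Y) = -5 - 5*Y/3 (Q(Y) = -(Y + 3)*5/3 = -(3 + Y)*5/3 = -(15 + 5*Y)/3 = -5 - 5*Y/3)
a = -3/370 (a = 1/(-5 - 5/3*71) = 1/(-5 - 355/3) = 1/(-370/3) = -3/370 ≈ -0.0081081)
(a + 27720) - 26748 = (-3/370 + 27720) - 26748 = 10256397/370 - 26748 = 359637/370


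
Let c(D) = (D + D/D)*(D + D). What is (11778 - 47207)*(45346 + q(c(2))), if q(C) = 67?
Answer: -1608937177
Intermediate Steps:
c(D) = 2*D*(1 + D) (c(D) = (D + 1)*(2*D) = (1 + D)*(2*D) = 2*D*(1 + D))
(11778 - 47207)*(45346 + q(c(2))) = (11778 - 47207)*(45346 + 67) = -35429*45413 = -1608937177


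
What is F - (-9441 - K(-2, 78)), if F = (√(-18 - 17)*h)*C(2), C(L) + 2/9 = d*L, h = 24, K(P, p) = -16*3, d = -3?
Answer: 9393 - 448*I*√35/3 ≈ 9393.0 - 883.47*I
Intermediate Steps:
K(P, p) = -48
C(L) = -2/9 - 3*L
F = -448*I*√35/3 (F = (√(-18 - 17)*24)*(-2/9 - 3*2) = (√(-35)*24)*(-2/9 - 6) = ((I*√35)*24)*(-56/9) = (24*I*√35)*(-56/9) = -448*I*√35/3 ≈ -883.47*I)
F - (-9441 - K(-2, 78)) = -448*I*√35/3 - (-9441 - 1*(-48)) = -448*I*√35/3 - (-9441 + 48) = -448*I*√35/3 - 1*(-9393) = -448*I*√35/3 + 9393 = 9393 - 448*I*√35/3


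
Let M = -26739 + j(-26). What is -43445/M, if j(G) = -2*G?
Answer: 43445/26687 ≈ 1.6279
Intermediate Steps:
M = -26687 (M = -26739 - 2*(-26) = -26739 + 52 = -26687)
-43445/M = -43445/(-26687) = -43445*(-1/26687) = 43445/26687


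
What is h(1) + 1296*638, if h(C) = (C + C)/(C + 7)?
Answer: 3307393/4 ≈ 8.2685e+5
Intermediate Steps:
h(C) = 2*C/(7 + C) (h(C) = (2*C)/(7 + C) = 2*C/(7 + C))
h(1) + 1296*638 = 2*1/(7 + 1) + 1296*638 = 2*1/8 + 826848 = 2*1*(⅛) + 826848 = ¼ + 826848 = 3307393/4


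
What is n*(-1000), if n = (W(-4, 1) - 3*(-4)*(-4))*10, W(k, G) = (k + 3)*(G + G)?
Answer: 500000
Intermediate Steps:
W(k, G) = 2*G*(3 + k) (W(k, G) = (3 + k)*(2*G) = 2*G*(3 + k))
n = -500 (n = (2*1*(3 - 4) - 3*(-4)*(-4))*10 = (2*1*(-1) + 12*(-4))*10 = (-2 - 48)*10 = -50*10 = -500)
n*(-1000) = -500*(-1000) = 500000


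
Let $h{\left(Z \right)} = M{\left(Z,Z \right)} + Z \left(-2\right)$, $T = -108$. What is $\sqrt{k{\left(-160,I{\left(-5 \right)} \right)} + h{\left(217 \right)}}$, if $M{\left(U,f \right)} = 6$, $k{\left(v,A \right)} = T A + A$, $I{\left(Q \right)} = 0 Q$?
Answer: $2 i \sqrt{107} \approx 20.688 i$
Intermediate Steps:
$I{\left(Q \right)} = 0$
$k{\left(v,A \right)} = - 107 A$ ($k{\left(v,A \right)} = - 108 A + A = - 107 A$)
$h{\left(Z \right)} = 6 - 2 Z$ ($h{\left(Z \right)} = 6 + Z \left(-2\right) = 6 - 2 Z$)
$\sqrt{k{\left(-160,I{\left(-5 \right)} \right)} + h{\left(217 \right)}} = \sqrt{\left(-107\right) 0 + \left(6 - 434\right)} = \sqrt{0 + \left(6 - 434\right)} = \sqrt{0 - 428} = \sqrt{-428} = 2 i \sqrt{107}$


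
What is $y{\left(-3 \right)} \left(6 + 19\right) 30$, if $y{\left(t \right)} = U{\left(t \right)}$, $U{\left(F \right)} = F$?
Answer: $-2250$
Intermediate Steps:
$y{\left(t \right)} = t$
$y{\left(-3 \right)} \left(6 + 19\right) 30 = - 3 \left(6 + 19\right) 30 = \left(-3\right) 25 \cdot 30 = \left(-75\right) 30 = -2250$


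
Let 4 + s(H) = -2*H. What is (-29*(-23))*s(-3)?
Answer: 1334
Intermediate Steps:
s(H) = -4 - 2*H
(-29*(-23))*s(-3) = (-29*(-23))*(-4 - 2*(-3)) = 667*(-4 + 6) = 667*2 = 1334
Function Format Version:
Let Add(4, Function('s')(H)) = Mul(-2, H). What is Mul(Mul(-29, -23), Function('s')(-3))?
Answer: 1334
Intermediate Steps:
Function('s')(H) = Add(-4, Mul(-2, H))
Mul(Mul(-29, -23), Function('s')(-3)) = Mul(Mul(-29, -23), Add(-4, Mul(-2, -3))) = Mul(667, Add(-4, 6)) = Mul(667, 2) = 1334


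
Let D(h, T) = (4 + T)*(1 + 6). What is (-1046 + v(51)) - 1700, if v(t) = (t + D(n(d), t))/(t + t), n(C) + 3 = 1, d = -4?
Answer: -139828/51 ≈ -2741.7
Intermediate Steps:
n(C) = -2 (n(C) = -3 + 1 = -2)
D(h, T) = 28 + 7*T (D(h, T) = (4 + T)*7 = 28 + 7*T)
v(t) = (28 + 8*t)/(2*t) (v(t) = (t + (28 + 7*t))/(t + t) = (28 + 8*t)/((2*t)) = (28 + 8*t)*(1/(2*t)) = (28 + 8*t)/(2*t))
(-1046 + v(51)) - 1700 = (-1046 + (4 + 14/51)) - 1700 = (-1046 + 218/51) - 1700 = -53128/51 - 1700 = -139828/51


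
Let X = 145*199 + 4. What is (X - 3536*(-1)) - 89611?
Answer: -57216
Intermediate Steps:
X = 28859 (X = 28855 + 4 = 28859)
(X - 3536*(-1)) - 89611 = (28859 - 3536*(-1)) - 89611 = (28859 + 3536) - 89611 = 32395 - 89611 = -57216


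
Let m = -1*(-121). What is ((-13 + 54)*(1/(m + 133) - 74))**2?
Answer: 593816654025/64516 ≈ 9.2042e+6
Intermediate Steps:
m = 121
((-13 + 54)*(1/(m + 133) - 74))**2 = ((-13 + 54)*(1/(121 + 133) - 74))**2 = (41*(1/254 - 74))**2 = (41*(-18795/254))**2 = (-770595/254)**2 = 593816654025/64516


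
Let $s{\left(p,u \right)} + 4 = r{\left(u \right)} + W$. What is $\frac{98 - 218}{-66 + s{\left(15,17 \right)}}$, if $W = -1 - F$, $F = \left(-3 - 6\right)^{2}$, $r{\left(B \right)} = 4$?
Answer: $\frac{30}{37} \approx 0.81081$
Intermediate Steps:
$F = 81$ ($F = \left(-3 - 6\right)^{2} = \left(-9\right)^{2} = 81$)
$W = -82$ ($W = -1 - 81 = -82$)
$s{\left(p,u \right)} = -82$ ($s{\left(p,u \right)} = -4 + \left(4 - 82\right) = -4 - 78 = -82$)
$\frac{98 - 218}{-66 + s{\left(15,17 \right)}} = \frac{98 - 218}{-66 - 82} = - \frac{120}{-148} = \left(-120\right) \left(- \frac{1}{148}\right) = \frac{30}{37}$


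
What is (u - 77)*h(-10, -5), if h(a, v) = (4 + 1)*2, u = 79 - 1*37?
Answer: -350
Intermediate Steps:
u = 42 (u = 79 - 37 = 42)
h(a, v) = 10 (h(a, v) = 5*2 = 10)
(u - 77)*h(-10, -5) = (42 - 77)*10 = -35*10 = -350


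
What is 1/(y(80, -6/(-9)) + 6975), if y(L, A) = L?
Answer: 1/7055 ≈ 0.00014174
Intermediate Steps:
1/(y(80, -6/(-9)) + 6975) = 1/(80 + 6975) = 1/7055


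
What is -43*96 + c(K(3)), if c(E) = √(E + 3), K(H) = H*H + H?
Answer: -4128 + √15 ≈ -4124.1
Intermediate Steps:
K(H) = H + H² (K(H) = H² + H = H + H²)
c(E) = √(3 + E)
-43*96 + c(K(3)) = -43*96 + √(3 + 3*(1 + 3)) = -4128 + √(3 + 3*4) = -4128 + √(3 + 12) = -4128 + √15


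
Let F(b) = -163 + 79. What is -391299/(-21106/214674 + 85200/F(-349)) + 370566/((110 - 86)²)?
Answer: 1091257217743/1060405664 ≈ 1029.1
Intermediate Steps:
F(b) = -84
-391299/(-21106/214674 + 85200/F(-349)) + 370566/((110 - 86)²) = -391299/(-21106/214674 + 85200/(-84)) + 370566/((110 - 86)²) = -391299/(-21106*1/214674 + 85200*(-1/84)) + 370566/(24²) = -391299/(-10553/107337 - 7100/7) + 370566/576 = -391299/(-762166571/751359) + 370566*(1/576) = -391299*(-751359/762166571) + 20587/32 = 12782870667/33137677 + 20587/32 = 1091257217743/1060405664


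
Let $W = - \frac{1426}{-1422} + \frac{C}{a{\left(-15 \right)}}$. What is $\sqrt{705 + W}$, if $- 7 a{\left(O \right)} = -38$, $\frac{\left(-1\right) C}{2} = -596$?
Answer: $\frac{2 \sqrt{4692007421}}{4503} \approx 30.423$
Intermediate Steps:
$C = 1192$ ($C = \left(-2\right) \left(-596\right) = 1192$)
$a{\left(O \right)} = \frac{38}{7}$ ($a{\left(O \right)} = \left(- \frac{1}{7}\right) \left(-38\right) = \frac{38}{7}$)
$W = \frac{2979839}{13509}$ ($W = - \frac{1426}{-1422} + \frac{1192}{\frac{38}{7}} = \left(-1426\right) \left(- \frac{1}{1422}\right) + 1192 \cdot \frac{7}{38} = \frac{713}{711} + \frac{4172}{19} = \frac{2979839}{13509} \approx 220.58$)
$\sqrt{705 + W} = \sqrt{705 + \frac{2979839}{13509}} = \sqrt{\frac{12503684}{13509}} = \frac{2 \sqrt{4692007421}}{4503}$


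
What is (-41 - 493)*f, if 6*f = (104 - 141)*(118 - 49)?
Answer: 227217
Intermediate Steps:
f = -851/2 (f = ((104 - 141)*(118 - 49))/6 = (-37*69)/6 = (⅙)*(-2553) = -851/2 ≈ -425.50)
(-41 - 493)*f = (-41 - 493)*(-851/2) = -534*(-851/2) = 227217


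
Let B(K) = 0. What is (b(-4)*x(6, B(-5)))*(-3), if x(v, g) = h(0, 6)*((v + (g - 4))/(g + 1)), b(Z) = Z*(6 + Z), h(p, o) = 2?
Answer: 96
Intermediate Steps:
x(v, g) = 2*(-4 + g + v)/(1 + g) (x(v, g) = 2*((v + (g - 4))/(g + 1)) = 2*((v + (-4 + g))/(1 + g)) = 2*((-4 + g + v)/(1 + g)) = 2*(-4 + g + v)/(1 + g))
(b(-4)*x(6, B(-5)))*(-3) = ((-4*(6 - 4))*(2*(-4 + 0 + 6)/(1 + 0)))*(-3) = ((-4*2)*(2*2/1))*(-3) = -16*2*(-3) = -8*4*(-3) = -32*(-3) = 96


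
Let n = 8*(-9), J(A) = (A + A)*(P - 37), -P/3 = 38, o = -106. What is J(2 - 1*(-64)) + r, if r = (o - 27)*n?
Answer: -10356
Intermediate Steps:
P = -114 (P = -3*38 = -114)
J(A) = -302*A (J(A) = (A + A)*(-114 - 37) = (2*A)*(-151) = -302*A)
n = -72
r = 9576 (r = (-106 - 27)*(-72) = -133*(-72) = 9576)
J(2 - 1*(-64)) + r = -302*(2 - 1*(-64)) + 9576 = -302*(2 + 64) + 9576 = -302*66 + 9576 = -19932 + 9576 = -10356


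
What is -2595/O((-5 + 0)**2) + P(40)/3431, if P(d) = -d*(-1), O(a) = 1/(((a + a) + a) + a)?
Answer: -890344460/3431 ≈ -2.5950e+5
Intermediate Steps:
O(a) = 1/(4*a) (O(a) = 1/((2*a + a) + a) = 1/(3*a + a) = 1/(4*a))
P(d) = d
-2595/O((-5 + 0)**2) + P(40)/3431 = -2595*4*(-5 + 0)**2 + 40/3431 = -2595/(1/(4*((-5)**2))) + 40*(1/3431) = -2595/((1/4)/25) + 40/3431 = -2595/((1/4)*(1/25)) + 40/3431 = -2595/1/100 + 40/3431 = -2595*100 + 40/3431 = -259500 + 40/3431 = -890344460/3431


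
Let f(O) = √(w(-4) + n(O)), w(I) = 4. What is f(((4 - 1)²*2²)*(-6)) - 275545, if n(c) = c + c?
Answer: -275545 + 2*I*√107 ≈ -2.7555e+5 + 20.688*I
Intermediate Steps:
n(c) = 2*c
f(O) = √(4 + 2*O)
f(((4 - 1)²*2²)*(-6)) - 275545 = √(4 + 2*(((4 - 1)²*2²)*(-6))) - 275545 = √(4 + 2*((3²*4)*(-6))) - 275545 = √(4 + 2*((9*4)*(-6))) - 275545 = √(4 + 2*(36*(-6))) - 275545 = √(4 + 2*(-216)) - 275545 = √(4 - 432) - 275545 = √(-428) - 275545 = 2*I*√107 - 275545 = -275545 + 2*I*√107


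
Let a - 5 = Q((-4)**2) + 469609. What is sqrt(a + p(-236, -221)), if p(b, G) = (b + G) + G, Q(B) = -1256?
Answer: 4*sqrt(29230) ≈ 683.87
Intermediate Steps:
a = 468358 (a = 5 + (-1256 + 469609) = 5 + 468353 = 468358)
p(b, G) = b + 2*G (p(b, G) = (G + b) + G = b + 2*G)
sqrt(a + p(-236, -221)) = sqrt(468358 + (-236 + 2*(-221))) = sqrt(468358 + (-236 - 442)) = sqrt(468358 - 678) = sqrt(467680) = 4*sqrt(29230)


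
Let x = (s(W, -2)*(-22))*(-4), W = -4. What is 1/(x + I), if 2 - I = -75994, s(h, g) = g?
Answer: 1/75820 ≈ 1.3189e-5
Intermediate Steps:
I = 75996 (I = 2 - 1*(-75994) = 2 + 75994 = 75996)
x = -176 (x = -2*(-22)*(-4) = 44*(-4) = -176)
1/(x + I) = 1/(-176 + 75996) = 1/75820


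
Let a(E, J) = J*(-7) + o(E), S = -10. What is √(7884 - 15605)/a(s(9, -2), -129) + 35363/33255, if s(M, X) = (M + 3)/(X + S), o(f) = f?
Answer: 35363/33255 + I*√7721/902 ≈ 1.0634 + 0.097416*I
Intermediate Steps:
s(M, X) = (3 + M)/(-10 + X) (s(M, X) = (M + 3)/(X - 10) = (3 + M)/(-10 + X))
a(E, J) = E - 7*J (a(E, J) = J*(-7) + E = -7*J + E = E - 7*J)
√(7884 - 15605)/a(s(9, -2), -129) + 35363/33255 = √(7884 - 15605)/((3 + 9)/(-10 - 2) - 7*(-129)) + 35363/33255 = √(-7721)/(12/(-12) + 903) + 35363*(1/33255) = (I*√7721)/(-1/12*12 + 903) + 35363/33255 = (I*√7721)/(-1 + 903) + 35363/33255 = (I*√7721)/902 + 35363/33255 = (I*√7721)*(1/902) + 35363/33255 = I*√7721/902 + 35363/33255 = 35363/33255 + I*√7721/902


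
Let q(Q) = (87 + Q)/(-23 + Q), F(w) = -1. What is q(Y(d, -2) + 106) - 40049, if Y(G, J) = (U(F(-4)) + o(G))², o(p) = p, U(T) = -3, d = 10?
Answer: -240283/6 ≈ -40047.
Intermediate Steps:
Y(G, J) = (-3 + G)²
q(Q) = (87 + Q)/(-23 + Q)
q(Y(d, -2) + 106) - 40049 = (87 + ((-3 + 10)² + 106))/(-23 + ((-3 + 10)² + 106)) - 40049 = (87 + (7² + 106))/(-23 + (7² + 106)) - 40049 = (87 + (49 + 106))/(-23 + (49 + 106)) - 40049 = (87 + 155)/(-23 + 155) - 40049 = 242/132 - 40049 = (1/132)*242 - 40049 = 11/6 - 40049 = -240283/6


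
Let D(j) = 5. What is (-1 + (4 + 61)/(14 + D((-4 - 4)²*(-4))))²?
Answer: 2116/361 ≈ 5.8615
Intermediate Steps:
(-1 + (4 + 61)/(14 + D((-4 - 4)²*(-4))))² = (-1 + (4 + 61)/(14 + 5))² = (-1 + 65/19)² = (46/19)² = 2116/361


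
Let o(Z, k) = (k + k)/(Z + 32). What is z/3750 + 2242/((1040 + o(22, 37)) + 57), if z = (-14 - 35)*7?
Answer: 54207623/27802500 ≈ 1.9497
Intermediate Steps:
o(Z, k) = 2*k/(32 + Z) (o(Z, k) = (2*k)/(32 + Z) = 2*k/(32 + Z))
z = -343 (z = -49*7 = -343)
z/3750 + 2242/((1040 + o(22, 37)) + 57) = -343/3750 + 2242/((1040 + 2*37/(32 + 22)) + 57) = -343*1/3750 + 2242/((1040 + 2*37/54) + 57) = -343/3750 + 2242/((1040 + 2*37*(1/54)) + 57) = -343/3750 + 2242/((1040 + 37/27) + 57) = -343/3750 + 2242/(28117/27 + 57) = -343/3750 + 2242/(29656/27) = -343/3750 + 2242*(27/29656) = -343/3750 + 30267/14828 = 54207623/27802500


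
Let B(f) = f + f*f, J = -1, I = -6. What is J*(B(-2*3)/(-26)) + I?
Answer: -63/13 ≈ -4.8462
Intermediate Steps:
B(f) = f + f²
J*(B(-2*3)/(-26)) + I = -(-2*3)*(1 - 2*3)/(-26) - 6 = -(-6*(1 - 6))*(-1)/26 - 6 = -(-6*(-5))*(-1)/26 - 6 = -30*(-1)/26 - 6 = -1*(-15/13) - 6 = 15/13 - 6 = -63/13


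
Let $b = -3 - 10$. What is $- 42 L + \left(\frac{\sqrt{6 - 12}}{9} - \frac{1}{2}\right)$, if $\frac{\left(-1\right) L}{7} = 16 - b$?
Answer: $\frac{17051}{2} + \frac{i \sqrt{6}}{9} \approx 8525.5 + 0.27217 i$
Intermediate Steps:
$b = -13$
$L = -203$ ($L = - 7 \left(16 - -13\right) = - 7 \left(16 + 13\right) = \left(-7\right) 29 = -203$)
$- 42 L + \left(\frac{\sqrt{6 - 12}}{9} - \frac{1}{2}\right) = \left(-42\right) \left(-203\right) + \left(\frac{\sqrt{6 - 12}}{9} - \frac{1}{2}\right) = 8526 + \left(\sqrt{-6} \cdot \frac{1}{9} - \frac{1}{2}\right) = 8526 - \left(\frac{1}{2} - i \sqrt{6} \cdot \frac{1}{9}\right) = 8526 - \left(\frac{1}{2} - \frac{i \sqrt{6}}{9}\right) = \frac{17051}{2} + \frac{i \sqrt{6}}{9}$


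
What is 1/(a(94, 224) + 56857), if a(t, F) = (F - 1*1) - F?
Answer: 1/56856 ≈ 1.7588e-5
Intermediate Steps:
a(t, F) = -1 (a(t, F) = (F - 1) - F = (-1 + F) - F = -1)
1/(a(94, 224) + 56857) = 1/(-1 + 56857) = 1/56856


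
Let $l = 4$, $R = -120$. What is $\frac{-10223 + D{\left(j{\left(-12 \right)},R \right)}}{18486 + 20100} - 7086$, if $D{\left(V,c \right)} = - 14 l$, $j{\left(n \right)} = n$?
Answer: $- \frac{273430675}{38586} \approx -7086.3$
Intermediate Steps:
$D{\left(V,c \right)} = -56$ ($D{\left(V,c \right)} = \left(-14\right) 4 = -56$)
$\frac{-10223 + D{\left(j{\left(-12 \right)},R \right)}}{18486 + 20100} - 7086 = \frac{-10223 - 56}{18486 + 20100} - 7086 = - \frac{10279}{38586} - 7086 = - \frac{273430675}{38586}$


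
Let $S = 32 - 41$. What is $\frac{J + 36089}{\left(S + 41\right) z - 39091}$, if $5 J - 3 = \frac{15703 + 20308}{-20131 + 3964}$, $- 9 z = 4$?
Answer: $- \frac{1750360083}{1896642383} \approx -0.92287$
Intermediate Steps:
$z = - \frac{4}{9}$ ($z = \left(- \frac{1}{9}\right) 4 = - \frac{4}{9} \approx -0.44444$)
$J = \frac{2498}{16167}$ ($J = \frac{3}{5} + \frac{\left(15703 + 20308\right) \frac{1}{-20131 + 3964}}{5} = \frac{3}{5} + \frac{36011 \frac{1}{-16167}}{5} = \frac{3}{5} + \frac{36011 \left(- \frac{1}{16167}\right)}{5} = \frac{3}{5} + \frac{1}{5} \left(- \frac{36011}{16167}\right) = \frac{3}{5} - \frac{36011}{80835} = \frac{2498}{16167} \approx 0.15451$)
$S = -9$ ($S = 32 - 41 = -9$)
$\frac{J + 36089}{\left(S + 41\right) z - 39091} = \frac{\frac{2498}{16167} + 36089}{\left(-9 + 41\right) \left(- \frac{4}{9}\right) - 39091} = \frac{583453361}{16167 \left(32 \left(- \frac{4}{9}\right) - 39091\right)} = \frac{583453361}{16167 \left(- \frac{128}{9} - 39091\right)} = \frac{583453361}{16167 \left(- \frac{351947}{9}\right)} = \frac{583453361}{16167} \left(- \frac{9}{351947}\right) = - \frac{1750360083}{1896642383}$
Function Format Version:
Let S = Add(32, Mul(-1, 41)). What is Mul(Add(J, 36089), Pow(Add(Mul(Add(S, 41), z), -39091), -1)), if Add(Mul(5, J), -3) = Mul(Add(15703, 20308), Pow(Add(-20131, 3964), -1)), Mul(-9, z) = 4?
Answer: Rational(-1750360083, 1896642383) ≈ -0.92287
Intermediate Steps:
z = Rational(-4, 9) (z = Mul(Rational(-1, 9), 4) = Rational(-4, 9) ≈ -0.44444)
J = Rational(2498, 16167) (J = Add(Rational(3, 5), Mul(Rational(1, 5), Mul(Add(15703, 20308), Pow(Add(-20131, 3964), -1)))) = Add(Rational(3, 5), Mul(Rational(1, 5), Mul(36011, Pow(-16167, -1)))) = Add(Rational(3, 5), Mul(Rational(1, 5), Mul(36011, Rational(-1, 16167)))) = Add(Rational(3, 5), Mul(Rational(1, 5), Rational(-36011, 16167))) = Add(Rational(3, 5), Rational(-36011, 80835)) = Rational(2498, 16167) ≈ 0.15451)
S = -9 (S = Add(32, -41) = -9)
Mul(Add(J, 36089), Pow(Add(Mul(Add(S, 41), z), -39091), -1)) = Mul(Add(Rational(2498, 16167), 36089), Pow(Add(Mul(Add(-9, 41), Rational(-4, 9)), -39091), -1)) = Mul(Rational(583453361, 16167), Pow(Add(Mul(32, Rational(-4, 9)), -39091), -1)) = Mul(Rational(583453361, 16167), Pow(Add(Rational(-128, 9), -39091), -1)) = Mul(Rational(583453361, 16167), Pow(Rational(-351947, 9), -1)) = Mul(Rational(583453361, 16167), Rational(-9, 351947)) = Rational(-1750360083, 1896642383)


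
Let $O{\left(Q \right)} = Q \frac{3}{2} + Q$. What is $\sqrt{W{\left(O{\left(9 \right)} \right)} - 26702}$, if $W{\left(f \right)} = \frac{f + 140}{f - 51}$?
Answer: $\frac{i \sqrt{86773323}}{57} \approx 163.42 i$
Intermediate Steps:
$O{\left(Q \right)} = \frac{5 Q}{2}$ ($O{\left(Q \right)} = Q 3 \cdot \frac{1}{2} + Q = Q \frac{3}{2} + Q = \frac{3 Q}{2} + Q = \frac{5 Q}{2}$)
$W{\left(f \right)} = \frac{140 + f}{-51 + f}$
$\sqrt{W{\left(O{\left(9 \right)} \right)} - 26702} = \sqrt{\frac{140 + \frac{5}{2} \cdot 9}{-51 + \frac{5}{2} \cdot 9} - 26702} = \sqrt{\frac{140 + \frac{45}{2}}{-51 + \frac{45}{2}} - 26702} = \sqrt{\frac{1}{- \frac{57}{2}} \cdot \frac{325}{2} - 26702} = \sqrt{\left(- \frac{2}{57}\right) \frac{325}{2} - 26702} = \sqrt{- \frac{325}{57} - 26702} = \sqrt{- \frac{1522339}{57}} = \frac{i \sqrt{86773323}}{57}$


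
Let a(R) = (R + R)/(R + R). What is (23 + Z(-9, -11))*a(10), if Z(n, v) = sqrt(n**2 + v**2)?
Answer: 23 + sqrt(202) ≈ 37.213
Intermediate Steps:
a(R) = 1 (a(R) = (2*R)/((2*R)) = (2*R)*(1/(2*R)) = 1)
(23 + Z(-9, -11))*a(10) = (23 + sqrt((-9)**2 + (-11)**2))*1 = (23 + sqrt(81 + 121))*1 = (23 + sqrt(202))*1 = 23 + sqrt(202)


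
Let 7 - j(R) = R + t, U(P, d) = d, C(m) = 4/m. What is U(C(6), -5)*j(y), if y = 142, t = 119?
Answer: 1270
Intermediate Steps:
j(R) = -112 - R (j(R) = 7 - (R + 119) = 7 - (119 + R) = 7 + (-119 - R) = -112 - R)
U(C(6), -5)*j(y) = -5*(-112 - 1*142) = -5*(-112 - 142) = -5*(-254) = 1270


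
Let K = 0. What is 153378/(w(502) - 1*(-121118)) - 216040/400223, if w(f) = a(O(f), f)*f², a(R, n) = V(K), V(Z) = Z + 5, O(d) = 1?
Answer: -118497825113/276381596887 ≈ -0.42875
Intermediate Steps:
V(Z) = 5 + Z
a(R, n) = 5 (a(R, n) = 5 + 0 = 5)
w(f) = 5*f²
153378/(w(502) - 1*(-121118)) - 216040/400223 = 153378/(5*502² - 1*(-121118)) - 216040/400223 = 153378/(5*252004 + 121118) - 216040*1/400223 = 153378/(1260020 + 121118) - 216040/400223 = 153378/1381138 - 216040/400223 = 153378*(1/1381138) - 216040/400223 = 76689/690569 - 216040/400223 = -118497825113/276381596887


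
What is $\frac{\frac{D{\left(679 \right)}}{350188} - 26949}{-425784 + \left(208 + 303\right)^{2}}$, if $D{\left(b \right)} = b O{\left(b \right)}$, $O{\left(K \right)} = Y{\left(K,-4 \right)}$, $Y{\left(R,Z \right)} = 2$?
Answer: $\frac{4718607527}{28831503322} \approx 0.16366$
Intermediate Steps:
$O{\left(K \right)} = 2$
$D{\left(b \right)} = 2 b$ ($D{\left(b \right)} = b 2 = 2 b$)
$\frac{\frac{D{\left(679 \right)}}{350188} - 26949}{-425784 + \left(208 + 303\right)^{2}} = \frac{\frac{2 \cdot 679}{350188} - 26949}{-425784 + \left(208 + 303\right)^{2}} = \frac{1358 \cdot \frac{1}{350188} - 26949}{-425784 + 511^{2}} = \frac{\frac{679}{175094} - 26949}{-425784 + 261121} = - \frac{4718607527}{175094 \left(-164663\right)} = \left(- \frac{4718607527}{175094}\right) \left(- \frac{1}{164663}\right) = \frac{4718607527}{28831503322}$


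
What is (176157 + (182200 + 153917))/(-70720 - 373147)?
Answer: -512274/443867 ≈ -1.1541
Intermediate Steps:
(176157 + (182200 + 153917))/(-70720 - 373147) = (176157 + 336117)/(-443867) = 512274*(-1/443867) = -512274/443867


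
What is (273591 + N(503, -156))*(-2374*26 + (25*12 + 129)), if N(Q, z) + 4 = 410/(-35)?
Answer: -117381579965/7 ≈ -1.6769e+10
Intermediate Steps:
N(Q, z) = -110/7 (N(Q, z) = -4 + 410/(-35) = -4 + 410*(-1/35) = -4 - 82/7 = -110/7)
(273591 + N(503, -156))*(-2374*26 + (25*12 + 129)) = (273591 - 110/7)*(-2374*26 + (25*12 + 129)) = 1915027*(-61724 + (300 + 129))/7 = 1915027*(-61724 + 429)/7 = (1915027/7)*(-61295) = -117381579965/7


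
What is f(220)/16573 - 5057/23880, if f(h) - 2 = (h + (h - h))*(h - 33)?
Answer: 898661299/395763240 ≈ 2.2707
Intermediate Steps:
f(h) = 2 + h*(-33 + h) (f(h) = 2 + (h + (h - h))*(h - 33) = 2 + (h + 0)*(-33 + h) = 2 + h*(-33 + h))
f(220)/16573 - 5057/23880 = (2 + 220**2 - 33*220)/16573 - 5057/23880 = (2 + 48400 - 7260)*(1/16573) - 5057*1/23880 = 41142*(1/16573) - 5057/23880 = 41142/16573 - 5057/23880 = 898661299/395763240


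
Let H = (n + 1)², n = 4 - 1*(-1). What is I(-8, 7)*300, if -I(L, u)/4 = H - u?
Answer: -34800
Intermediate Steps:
n = 5 (n = 4 + 1 = 5)
H = 36 (H = (5 + 1)² = 6² = 36)
I(L, u) = -144 + 4*u (I(L, u) = -4*(36 - u) = -144 + 4*u)
I(-8, 7)*300 = (-144 + 4*7)*300 = (-144 + 28)*300 = -116*300 = -34800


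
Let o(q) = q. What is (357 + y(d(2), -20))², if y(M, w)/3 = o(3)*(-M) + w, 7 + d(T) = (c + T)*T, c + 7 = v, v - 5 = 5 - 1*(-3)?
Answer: 46656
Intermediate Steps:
v = 13 (v = 5 + (5 - 1*(-3)) = 5 + (5 + 3) = 5 + 8 = 13)
c = 6 (c = -7 + 13 = 6)
d(T) = -7 + T*(6 + T) (d(T) = -7 + (6 + T)*T = -7 + T*(6 + T))
y(M, w) = -9*M + 3*w (y(M, w) = 3*(3*(-M) + w) = 3*(-3*M + w) = 3*(w - 3*M) = -9*M + 3*w)
(357 + y(d(2), -20))² = (357 + (-9*(-7 + 2² + 6*2) + 3*(-20)))² = (357 + (-9*(-7 + 4 + 12) - 60))² = (357 + (-9*9 - 60))² = (357 + (-81 - 60))² = (357 - 141)² = 216² = 46656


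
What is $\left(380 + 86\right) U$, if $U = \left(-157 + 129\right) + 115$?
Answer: $40542$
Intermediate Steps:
$U = 87$ ($U = -28 + 115 = 87$)
$\left(380 + 86\right) U = \left(380 + 86\right) 87 = 466 \cdot 87 = 40542$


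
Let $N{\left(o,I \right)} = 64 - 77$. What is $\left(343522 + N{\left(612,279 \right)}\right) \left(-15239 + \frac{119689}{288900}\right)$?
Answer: $- \frac{504091145841733}{96300} \approx -5.2346 \cdot 10^{9}$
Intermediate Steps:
$N{\left(o,I \right)} = -13$
$\left(343522 + N{\left(612,279 \right)}\right) \left(-15239 + \frac{119689}{288900}\right) = \left(343522 - 13\right) \left(-15239 + \frac{119689}{288900}\right) = 343509 \left(-15239 + 119689 \cdot \frac{1}{288900}\right) = 343509 \left(-15239 + \frac{119689}{288900}\right) = 343509 \left(- \frac{4402427411}{288900}\right) = - \frac{504091145841733}{96300}$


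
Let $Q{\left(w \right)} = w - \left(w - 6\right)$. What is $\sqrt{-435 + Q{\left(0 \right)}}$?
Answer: $i \sqrt{429} \approx 20.712 i$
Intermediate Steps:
$Q{\left(w \right)} = 6$ ($Q{\left(w \right)} = w - \left(-6 + w\right) = 6$)
$\sqrt{-435 + Q{\left(0 \right)}} = \sqrt{-435 + 6} = \sqrt{-429} = i \sqrt{429}$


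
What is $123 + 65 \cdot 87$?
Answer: $5778$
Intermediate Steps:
$123 + 65 \cdot 87 = 123 + 5655 = 5778$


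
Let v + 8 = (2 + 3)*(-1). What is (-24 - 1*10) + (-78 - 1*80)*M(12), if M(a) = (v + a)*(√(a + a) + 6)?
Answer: 914 + 316*√6 ≈ 1688.0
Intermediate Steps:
v = -13 (v = -8 + (2 + 3)*(-1) = -8 + 5*(-1) = -8 - 5 = -13)
M(a) = (-13 + a)*(6 + √2*√a) (M(a) = (-13 + a)*(√(a + a) + 6) = (-13 + a)*(√(2*a) + 6) = (-13 + a)*(√2*√a + 6) = (-13 + a)*(6 + √2*√a))
(-24 - 1*10) + (-78 - 1*80)*M(12) = (-24 - 1*10) + (-78 - 1*80)*(-78 + 6*12 + √2*12^(3/2) - 13*√2*√12) = (-24 - 10) + (-78 - 80)*(-78 + 72 + √2*(24*√3) - 13*√2*2*√3) = -34 - 158*(-78 + 72 + 24*√6 - 26*√6) = -34 - 158*(-6 - 2*√6) = -34 + (948 + 316*√6) = 914 + 316*√6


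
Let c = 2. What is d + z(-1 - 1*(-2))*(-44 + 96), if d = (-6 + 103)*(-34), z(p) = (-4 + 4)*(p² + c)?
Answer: -3298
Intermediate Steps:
z(p) = 0 (z(p) = (-4 + 4)*(p² + 2) = 0*(2 + p²) = 0)
d = -3298 (d = 97*(-34) = -3298)
d + z(-1 - 1*(-2))*(-44 + 96) = -3298 + 0*(-44 + 96) = -3298 + 0*52 = -3298 + 0 = -3298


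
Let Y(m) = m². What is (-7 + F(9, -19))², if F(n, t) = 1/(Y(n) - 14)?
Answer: 219024/4489 ≈ 48.791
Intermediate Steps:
F(n, t) = 1/(-14 + n²) (F(n, t) = 1/(n² - 14) = 1/(-14 + n²))
(-7 + F(9, -19))² = (-7 + 1/(-14 + 9²))² = (-7 + 1/(-14 + 81))² = (-7 + 1/67)² = (-468/67)² = 219024/4489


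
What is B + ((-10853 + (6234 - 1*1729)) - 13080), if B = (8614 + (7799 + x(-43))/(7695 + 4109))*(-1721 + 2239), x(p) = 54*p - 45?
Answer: 13110886868/2951 ≈ 4.4429e+6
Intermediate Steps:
x(p) = -45 + 54*p
B = 13168218896/2951 (B = (8614 + (7799 + (-45 + 54*(-43)))/(7695 + 4109))*(-1721 + 2239) = (8614 + (7799 + (-45 - 2322))/11804)*518 = (8614 + (7799 - 2367)*(1/11804))*518 = (8614 + 5432*(1/11804))*518 = (8614 + 1358/2951)*518 = (25421272/2951)*518 = 13168218896/2951 ≈ 4.4623e+6)
B + ((-10853 + (6234 - 1*1729)) - 13080) = 13168218896/2951 + ((-10853 + (6234 - 1*1729)) - 13080) = 13168218896/2951 + ((-10853 + (6234 - 1729)) - 13080) = 13168218896/2951 + ((-10853 + 4505) - 13080) = 13168218896/2951 + (-6348 - 13080) = 13168218896/2951 - 19428 = 13110886868/2951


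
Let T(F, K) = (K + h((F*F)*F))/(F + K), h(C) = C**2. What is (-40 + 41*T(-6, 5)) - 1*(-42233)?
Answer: -1870908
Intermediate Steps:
T(F, K) = (K + F**6)/(F + K) (T(F, K) = (K + ((F*F)*F)**2)/(F + K) = (K + (F**2*F)**2)/(F + K) = (K + (F**3)**2)/(F + K) = (K + F**6)/(F + K))
(-40 + 41*T(-6, 5)) - 1*(-42233) = (-40 + 41*((5 + (-6)**6)/(-6 + 5))) - 1*(-42233) = (-40 + 41*((5 + 46656)/(-1))) + 42233 = (-40 + 41*(-1*46661)) + 42233 = (-40 + 41*(-46661)) + 42233 = (-40 - 1913101) + 42233 = -1913141 + 42233 = -1870908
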